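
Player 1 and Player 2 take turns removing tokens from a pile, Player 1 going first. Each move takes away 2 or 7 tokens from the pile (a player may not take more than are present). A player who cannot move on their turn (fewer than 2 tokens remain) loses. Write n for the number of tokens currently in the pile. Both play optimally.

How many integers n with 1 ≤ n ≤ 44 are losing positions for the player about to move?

Classify positions by backward induction: terminal positions (no move available) are L. From any other position, the mover wins iff some move reaches an L.
n=0: no move → L
n=1: no move → L
n=2: →0(L), so W
n=3: →1(L), so W
n=4: →2(W) only, which is W, so L
n=5: →3(W) only, which is W, so L
n=6: →4(L), so W
n=7: →5(L), so W
n=8: →1(L), so W
n=9: →7(W), 2(W) — all W, so L
n=10: →8(W), 3(W) — all W, so L
n=11: →9(L), so W
n=12: →10(L), so W
n=13: →11(W), 6(W) — all W, so L
n=14: →12(W), 7(W) — all W, so L
n=15: →13(L), so W
n=16: →14(L), so W
n=17: →10(L), so W
n=18: →16(W), 11(W) — all W, so L
n=19: →17(W), 12(W) — all W, so L
n=20: →18(L), so W
n=21: →19(L), so W
n=22: →20(W), 15(W) — all W, so L
n=23: →21(W), 16(W) — all W, so L
n=24: →22(L), so W
n=25: →23(L), so W
n=26: →19(L), so W
n=27: →25(W), 20(W) — all W, so L
n=28: →26(W), 21(W) — all W, so L
n=29: →27(L), so W
n=30: →28(L), so W
n=31: →29(W), 24(W) — all W, so L
n=32: →30(W), 25(W) — all W, so L
n=33: →31(L), so W
n=34: →32(L), so W
n=35: →28(L), so W
n=36: →34(W), 29(W) — all W, so L
n=37: →35(W), 30(W) — all W, so L
n=38: →36(L), so W
n=39: →37(L), so W
n=40: →38(W), 33(W) — all W, so L
n=41: →39(W), 34(W) — all W, so L
n=42: →40(L), so W
n=43: →41(L), so W
n=44: →37(L), so W
L entries with 1 ≤ n ≤ 44 (n=0 is outside the asked range and is not counted): n = 1, 4, 5, 9, 10, 13, 14, 18, 19, 22, 23, 27, 28, 31, 32, 36, 37, 40, 41; that makes 19.

19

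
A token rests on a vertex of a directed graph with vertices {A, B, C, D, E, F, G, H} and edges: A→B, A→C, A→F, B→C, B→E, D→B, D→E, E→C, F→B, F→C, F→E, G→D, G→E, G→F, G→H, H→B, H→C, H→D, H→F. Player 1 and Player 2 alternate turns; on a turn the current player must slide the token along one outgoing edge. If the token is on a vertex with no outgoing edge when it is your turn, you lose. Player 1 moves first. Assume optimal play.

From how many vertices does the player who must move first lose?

2

Work bottom-up. With no move the player to move loses. Otherwise the position is W if at least one move leads to an L position for the opponent, and L if every move leads to a W.
Every edge goes from a vertex to one that appears earlier in the order C, E, B, F, D, A, H, G, so processing vertices in that order labels each vertex after all of its successors.
C: no outgoing edge → L
E: →C(L), so W
B: →C(L), so W
F: →C(L), so W
D: →B(W), E(W) — all W, so L
A: →C(L), so W
H: →D(L), so W
G: →D(L), so W
The L vertices are C, D; that is 2 in all.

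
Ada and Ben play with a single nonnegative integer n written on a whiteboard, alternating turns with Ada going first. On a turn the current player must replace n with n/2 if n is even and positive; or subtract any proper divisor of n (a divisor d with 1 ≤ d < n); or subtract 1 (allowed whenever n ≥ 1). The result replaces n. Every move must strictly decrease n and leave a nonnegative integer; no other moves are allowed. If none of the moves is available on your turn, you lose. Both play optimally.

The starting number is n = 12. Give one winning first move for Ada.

Move to 9.

Build the W/L table. Terminal = L. A non-terminal position is W if it has a move to some L; otherwise it is L.
n=0: no move → L
n=1: can move to 0, which is L ⇒ W
n=2: the only move is to 1(W), a W ⇒ L
n=3: can move to 2, which is L ⇒ W
n=4: can move to 2, which is L ⇒ W
n=5: the only move is to 4(W), a W ⇒ L
n=6: can move to 5, which is L ⇒ W
n=7: the only move is to 6(W), a W ⇒ L
n=8: can move to 7, which is L ⇒ W
n=9: moves to 6(W), 8(W); every one is W ⇒ L
n=10: can move to 5, which is L ⇒ W
n=11: the only move is to 10(W), a W ⇒ L
n=12: can move to 9, which is L ⇒ W
From 12, the L positions reachable in one move are: 9, 11. Any move reaching one of these is winning.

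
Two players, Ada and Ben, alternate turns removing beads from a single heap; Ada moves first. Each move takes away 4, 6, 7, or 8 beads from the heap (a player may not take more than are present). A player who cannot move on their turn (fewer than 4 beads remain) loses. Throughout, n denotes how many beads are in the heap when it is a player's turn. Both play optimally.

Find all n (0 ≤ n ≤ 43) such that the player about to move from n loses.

Work bottom-up. With no move the player to move loses. Otherwise the position is W if at least one move leads to an L position for the opponent, and L if every move leads to a W.
n=0: no move → L
n=1: no move → L
n=2: no move → L
n=3: no move → L
n=4: →0(L), so W
n=5: →1(L), so W
n=6: →2(L), so W
n=7: →3(L), so W
n=8: →2(L), so W
n=9: →3(L), so W
n=10: →3(L), so W
n=11: →3(L), so W
n=12: →8(W), 6(W), 5(W), 4(W) — all W, so L
n=13: →9(W), 7(W), 6(W), 5(W) — all W, so L
n=14: →10(W), 8(W), 7(W), 6(W) — all W, so L
n=15: →11(W), 9(W), 8(W), 7(W) — all W, so L
n=16: →12(L), so W
n=17: →13(L), so W
n=18: →14(L), so W
n=19: →15(L), so W
n=20: →14(L), so W
n=21: →15(L), so W
n=22: →15(L), so W
n=23: →15(L), so W
n=24: →20(W), 18(W), 17(W), 16(W) — all W, so L
n=25: →21(W), 19(W), 18(W), 17(W) — all W, so L
n=26: →22(W), 20(W), 19(W), 18(W) — all W, so L
n=27: →23(W), 21(W), 20(W), 19(W) — all W, so L
n=28: →24(L), so W
n=29: →25(L), so W
n=30: →26(L), so W
n=31: →27(L), so W
n=32: →26(L), so W
n=33: →27(L), so W
n=34: →27(L), so W
n=35: →27(L), so W
n=36: →32(W), 30(W), 29(W), 28(W) — all W, so L
n=37: →33(W), 31(W), 30(W), 29(W) — all W, so L
n=38: →34(W), 32(W), 31(W), 30(W) — all W, so L
n=39: →35(W), 33(W), 32(W), 31(W) — all W, so L
n=40: →36(L), so W
n=41: →37(L), so W
n=42: →38(L), so W
n=43: →39(L), so W
The losing starting values of n are exactly the entries labelled L in this table (16 of them).

0, 1, 2, 3, 12, 13, 14, 15, 24, 25, 26, 27, 36, 37, 38, 39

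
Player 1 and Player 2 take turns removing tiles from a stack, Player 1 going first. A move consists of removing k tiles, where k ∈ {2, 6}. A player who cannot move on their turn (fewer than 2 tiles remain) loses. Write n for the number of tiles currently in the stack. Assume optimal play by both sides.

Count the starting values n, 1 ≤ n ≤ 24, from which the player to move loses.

12

Compute win/loss labels from the base case upward. A position with no move is L. Any other position is W if it can reach an L in one move, else L.
n=0: no move → L
n=1: no move → L
n=2: →0(L), so W
n=3: →1(L), so W
n=4: →2(W) only, which is W, so L
n=5: →3(W) only, which is W, so L
n=6: →4(L), so W
n=7: →5(L), so W
n=8: →6(W), 2(W) — all W, so L
n=9: →7(W), 3(W) — all W, so L
n=10: →8(L), so W
n=11: →9(L), so W
n=12: →10(W), 6(W) — all W, so L
n=13: →11(W), 7(W) — all W, so L
n=14: →12(L), so W
n=15: →13(L), so W
n=16: →14(W), 10(W) — all W, so L
n=17: →15(W), 11(W) — all W, so L
n=18: →16(L), so W
n=19: →17(L), so W
n=20: →18(W), 14(W) — all W, so L
n=21: →19(W), 15(W) — all W, so L
n=22: →20(L), so W
n=23: →21(L), so W
n=24: →22(W), 18(W) — all W, so L
L entries with 1 ≤ n ≤ 24 (n=0 is outside the asked range and is not counted): n = 1, 4, 5, 8, 9, 12, 13, 16, 17, 20, 21, 24; that makes 12.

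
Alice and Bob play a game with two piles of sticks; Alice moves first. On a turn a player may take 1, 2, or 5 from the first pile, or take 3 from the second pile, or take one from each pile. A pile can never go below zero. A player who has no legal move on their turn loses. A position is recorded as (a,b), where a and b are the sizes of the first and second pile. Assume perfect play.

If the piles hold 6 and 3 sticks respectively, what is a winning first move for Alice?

Compute win/loss labels from the base case upward. A position with no move is L. Any other position is W if it can reach an L in one move, else L.
No move ever increases a pile, so every position that can arise here has a ≤ 6 and b ≤ 3; it is enough to label the cells with 0 ≤ a ≤ 6 and 0 ≤ b ≤ 3.
Every move lowers a or b (never raises either), so fill the grid row by row in increasing a, and left to right within a row: each cell's successors are then already labelled.
      b=0  b=1  b=2  b=3
a=0:    L    L    L    W
a=1:    W    W    W    W
a=2:    W    W    W    L
a=3:    L    L    L    W
a=4:    W    W    W    W
a=5:    W    W    W    L
a=6:    L    L    L    W
Cells with no legal move (terminal, hence L): (0,0), (0,1), (0,2).
The remaining L cells, each justified by listing all of its moves:
(2,3): L (options (1,3)(W), (0,3)(W), (2,0)(W), (1,2)(W) are all W)
(3,0): L (options (2,0)(W), (1,0)(W) are all W)
(3,1): L (options (2,1)(W), (1,1)(W), (2,0)(W) are all W)
(3,2): L (options (2,2)(W), (1,2)(W), (2,1)(W) are all W)
(5,3): L (options (4,3)(W), (3,3)(W), (0,3)(W), (5,0)(W), (4,2)(W) are all W)
(6,0): L (options (5,0)(W), (4,0)(W), (1,0)(W) are all W)
(6,1): L (options (5,1)(W), (4,1)(W), (1,1)(W), (5,0)(W) are all W)
(6,2): L (options (5,2)(W), (4,2)(W), (1,2)(W), (5,1)(W) are all W)
Every other cell has at least one move into one of the L cells above, so it is W.
From (6,3), the L positions reachable in one move are: (5,3), (6,0). Any move reaching one of these is winning.

Move to (5,3).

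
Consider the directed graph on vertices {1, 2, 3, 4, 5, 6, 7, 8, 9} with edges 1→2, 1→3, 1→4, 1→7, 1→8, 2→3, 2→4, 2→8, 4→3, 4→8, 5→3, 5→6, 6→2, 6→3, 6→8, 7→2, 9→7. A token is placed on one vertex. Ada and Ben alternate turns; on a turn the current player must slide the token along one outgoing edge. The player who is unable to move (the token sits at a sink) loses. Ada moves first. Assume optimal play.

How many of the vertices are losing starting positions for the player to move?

Positions with no move are L. A position that does have a move is losing for the player to move precisely when every available move leads to a winning position for the opponent. Fill in the labels:
Every edge goes from a vertex to one that appears earlier in the order 8, 3, 4, 2, 6, 7, 5, 1, 9, so processing vertices in that order labels each vertex after all of its successors.
8: no outgoing edge → L
3: no outgoing edge → L
4: W (go to 3, an L position)
2: W (go to 3, an L position)
6: W (go to 3, an L position)
7: L (sole option 2(W) is W)
5: W (go to 3, an L position)
1: W (go to 7, an L position)
9: W (go to 7, an L position)
The L vertices are 3, 7, 8; that is 3 in all.

3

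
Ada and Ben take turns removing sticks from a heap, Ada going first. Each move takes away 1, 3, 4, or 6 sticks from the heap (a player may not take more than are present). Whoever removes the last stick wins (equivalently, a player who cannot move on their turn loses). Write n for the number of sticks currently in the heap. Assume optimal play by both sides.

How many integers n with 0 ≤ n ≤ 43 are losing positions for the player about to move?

Use the standard recursion: the mover loses at a terminal position; elsewhere, the mover wins exactly when some move hands the opponent an L position.
n=0: no move → L
n=1: reaches L-position 0 → W
n=2: only reaches 1(W), which is W → L
n=3: reaches L-position 2 → W
n=4: reaches L-position 0 → W
n=5: reaches L-position 2 → W
n=6: reaches L-position 2 → W
n=7: only reaches 6(W), 4(W), 3(W), 1(W), all W → L
n=8: reaches L-position 7 → W
n=9: only reaches 8(W), 6(W), 5(W), 3(W), all W → L
n=10: reaches L-position 9 → W
n=11: reaches L-position 7 → W
n=12: reaches L-position 9 → W
n=13: reaches L-position 9 → W
n=14: only reaches 13(W), 11(W), 10(W), 8(W), all W → L
n=15: reaches L-position 14 → W
n=16: only reaches 15(W), 13(W), 12(W), 10(W), all W → L
n=17: reaches L-position 16 → W
n=18: reaches L-position 14 → W
n=19: reaches L-position 16 → W
n=20: reaches L-position 16 → W
n=21: only reaches 20(W), 18(W), 17(W), 15(W), all W → L
n=22: reaches L-position 21 → W
n=23: only reaches 22(W), 20(W), 19(W), 17(W), all W → L
n=24: reaches L-position 23 → W
n=25: reaches L-position 21 → W
n=26: reaches L-position 23 → W
n=27: reaches L-position 23 → W
n=28: only reaches 27(W), 25(W), 24(W), 22(W), all W → L
n=29: reaches L-position 28 → W
n=30: only reaches 29(W), 27(W), 26(W), 24(W), all W → L
n=31: reaches L-position 30 → W
n=32: reaches L-position 28 → W
n=33: reaches L-position 30 → W
n=34: reaches L-position 30 → W
n=35: only reaches 34(W), 32(W), 31(W), 29(W), all W → L
n=36: reaches L-position 35 → W
n=37: only reaches 36(W), 34(W), 33(W), 31(W), all W → L
n=38: reaches L-position 37 → W
n=39: reaches L-position 35 → W
n=40: reaches L-position 37 → W
n=41: reaches L-position 37 → W
n=42: only reaches 41(W), 39(W), 38(W), 36(W), all W → L
n=43: reaches L-position 42 → W
L entries with 0 ≤ n ≤ 43: n = 0, 2, 7, 9, 14, 16, 21, 23, 28, 30, 35, 37, 42; that makes 13.

13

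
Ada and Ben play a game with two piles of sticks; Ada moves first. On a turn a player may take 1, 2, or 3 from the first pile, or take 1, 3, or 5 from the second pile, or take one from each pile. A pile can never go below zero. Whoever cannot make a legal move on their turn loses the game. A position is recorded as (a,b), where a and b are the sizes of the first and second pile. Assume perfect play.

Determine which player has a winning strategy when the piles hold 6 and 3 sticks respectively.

Ben wins.

Build the W/L table. Terminal = L. A non-terminal position is W if it has a move to some L; otherwise it is L.
No move ever increases a pile, so every position that can arise here has a ≤ 6 and b ≤ 3; it is enough to label the cells with 0 ≤ a ≤ 6 and 0 ≤ b ≤ 3.
Every move lowers a or b (never raises either), so fill the grid row by row in increasing a, and left to right within a row: each cell's successors are then already labelled.
      b=0  b=1  b=2  b=3
a=0:    L    W    L    W
a=1:    W    W    W    W
a=2:    W    L    W    L
a=3:    W    W    W    W
a=4:    L    W    L    W
a=5:    W    W    W    W
a=6:    W    L    W    L
Cells with no legal move (terminal, hence L): (0,0).
The remaining L cells, each justified by listing all of its moves:
(0,2): →(0,1)(W) only, which is W, so L
(2,1): →(1,1)(W), (0,1)(W), (2,0)(W), (1,0)(W) — all W, so L
(2,3): →(1,3)(W), (0,3)(W), (2,2)(W), (2,0)(W), (1,2)(W) — all W, so L
(4,0): →(3,0)(W), (2,0)(W), (1,0)(W) — all W, so L
(4,2): →(3,2)(W), (2,2)(W), (1,2)(W), (4,1)(W), (3,1)(W) — all W, so L
(6,1): →(5,1)(W), (4,1)(W), (3,1)(W), (6,0)(W), (5,0)(W) — all W, so L
(6,3): →(5,3)(W), (4,3)(W), (3,3)(W), (6,2)(W), (6,0)(W), (5,2)(W) — all W, so L
Every other cell has at least one move into one of the L cells above, so it is W.
The starting position (6,3) is L: whatever Ada does, the opponent receives a W position.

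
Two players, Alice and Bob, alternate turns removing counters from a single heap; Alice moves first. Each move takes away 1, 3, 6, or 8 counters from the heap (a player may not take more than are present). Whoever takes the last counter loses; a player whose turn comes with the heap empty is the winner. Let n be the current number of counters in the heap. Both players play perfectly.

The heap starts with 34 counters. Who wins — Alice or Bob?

Alice wins.

Build the W/L table. Terminal = W. A non-terminal position is W if it has a move to some L; otherwise it is L.
n=0: no move; the opponent has just taken the last counter and therefore loses → W
n=1: →0(W) only, which is W, so L
n=2: →1(L), so W
n=3: →2(W), 0(W) — all W, so L
n=4: →3(L), so W
n=5: →4(W), 2(W) — all W, so L
n=6: →5(L), so W
n=7: →1(L), so W
n=8: →5(L), so W
n=9: →3(L), so W
n=10: →9(W), 7(W), 4(W), 2(W) — all W, so L
n=11: →10(L), so W
n=12: →11(W), 9(W), 6(W), 4(W) — all W, so L
n=13: →12(L), so W
n=14: →13(W), 11(W), 8(W), 6(W) — all W, so L
n=15: →14(L), so W
n=16: →10(L), so W
n=17: →14(L), so W
n=18: →12(L), so W
n=19: →18(W), 16(W), 13(W), 11(W) — all W, so L
n=20: →19(L), so W
n=21: →20(W), 18(W), 15(W), 13(W) — all W, so L
n=22: →21(L), so W
n=23: →22(W), 20(W), 17(W), 15(W) — all W, so L
n=24: →23(L), so W
n=25: →19(L), so W
n=26: →23(L), so W
n=27: →21(L), so W
n=28: →27(W), 25(W), 22(W), 20(W) — all W, so L
n=29: →28(L), so W
n=30: →29(W), 27(W), 24(W), 22(W) — all W, so L
n=31: →30(L), so W
n=32: →31(W), 29(W), 26(W), 24(W) — all W, so L
n=33: →32(L), so W
n=34: →28(L), so W
The starting position 34 is W: Alice should remove 6, leaving 28, handing over an L position.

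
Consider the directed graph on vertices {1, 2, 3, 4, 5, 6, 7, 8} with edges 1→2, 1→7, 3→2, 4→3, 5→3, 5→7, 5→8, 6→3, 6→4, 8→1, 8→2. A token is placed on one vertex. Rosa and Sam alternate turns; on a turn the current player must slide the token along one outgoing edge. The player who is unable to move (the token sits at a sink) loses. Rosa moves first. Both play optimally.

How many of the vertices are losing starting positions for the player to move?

3

Label each position W (a win for the player to move) or L (a loss). A position with no legal move is L; any other position is W exactly when some move reaches an L, and L when every move reaches a W.
Every edge goes from a vertex to one that appears earlier in the order 7, 2, 3, 4, 1, 8, 6, 5, so processing vertices in that order labels each vertex after all of its successors.
7: no outgoing edge → L
2: no outgoing edge → L
3: W (go to 2, an L position)
4: L (sole option 3(W) is W)
1: W (go to 2, an L position)
8: W (go to 2, an L position)
6: W (go to 4, an L position)
5: W (go to 7, an L position)
The L vertices are 2, 4, 7; that is 3 in all.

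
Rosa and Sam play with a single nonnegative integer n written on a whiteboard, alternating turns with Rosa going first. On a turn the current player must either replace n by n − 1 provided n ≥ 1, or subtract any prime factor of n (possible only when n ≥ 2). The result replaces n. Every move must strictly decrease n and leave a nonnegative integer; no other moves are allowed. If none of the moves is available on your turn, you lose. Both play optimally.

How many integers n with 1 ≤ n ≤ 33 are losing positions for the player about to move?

8

Compute win/loss labels from the base case upward. A position with no move is L. Any other position is W if it can reach an L in one move, else L.
n=0: no move → L
n=1: reaches L-position 0 → W
n=2: reaches L-position 0 → W
n=3: reaches L-position 0 → W
n=4: only reaches 2(W), 3(W), all W → L
n=5: reaches L-position 0 → W
n=6: reaches L-position 4 → W
n=7: reaches L-position 0 → W
n=8: only reaches 6(W), 7(W), all W → L
n=9: reaches L-position 8 → W
n=10: reaches L-position 8 → W
n=11: reaches L-position 0 → W
n=12: only reaches 9(W), 10(W), 11(W), all W → L
n=13: reaches L-position 0 → W
n=14: reaches L-position 12 → W
n=15: reaches L-position 12 → W
n=16: only reaches 14(W), 15(W), all W → L
n=17: reaches L-position 0 → W
n=18: reaches L-position 16 → W
n=19: reaches L-position 0 → W
n=20: only reaches 15(W), 18(W), 19(W), all W → L
n=21: reaches L-position 20 → W
n=22: reaches L-position 20 → W
n=23: reaches L-position 0 → W
n=24: only reaches 21(W), 22(W), 23(W), all W → L
n=25: reaches L-position 20 → W
n=26: reaches L-position 24 → W
n=27: reaches L-position 24 → W
n=28: only reaches 21(W), 26(W), 27(W), all W → L
n=29: reaches L-position 0 → W
n=30: reaches L-position 28 → W
n=31: reaches L-position 0 → W
n=32: only reaches 30(W), 31(W), all W → L
n=33: reaches L-position 32 → W
L entries with 1 ≤ n ≤ 33 (n=0 is outside the asked range and is not counted): n = 4, 8, 12, 16, 20, 24, 28, 32; that makes 8.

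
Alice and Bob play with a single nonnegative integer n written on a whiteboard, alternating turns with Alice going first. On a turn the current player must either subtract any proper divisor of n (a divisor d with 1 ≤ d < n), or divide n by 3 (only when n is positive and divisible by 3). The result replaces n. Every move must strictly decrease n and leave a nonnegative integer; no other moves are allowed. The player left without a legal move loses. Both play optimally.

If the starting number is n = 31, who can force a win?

Compute win/loss labels from the base case upward. A position with no move is L. Any other position is W if it can reach an L in one move, else L.
n=0: no move → L
n=1: no move → L
n=2: can move to 1, which is L ⇒ W
n=3: can move to 1, which is L ⇒ W
n=4: moves to 2(W), 3(W); every one is W ⇒ L
n=5: can move to 4, which is L ⇒ W
n=6: can move to 4, which is L ⇒ W
n=7: the only move is to 6(W), a W ⇒ L
n=8: can move to 4, which is L ⇒ W
n=9: moves to 3(W), 6(W), 8(W); every one is W ⇒ L
n=10: can move to 9, which is L ⇒ W
n=11: the only move is to 10(W), a W ⇒ L
n=12: can move to 4, which is L ⇒ W
n=13: the only move is to 12(W), a W ⇒ L
n=14: can move to 7, which is L ⇒ W
n=15: moves to 5(W), 10(W), 12(W), 14(W); every one is W ⇒ L
n=16: can move to 15, which is L ⇒ W
n=17: the only move is to 16(W), a W ⇒ L
n=18: can move to 9, which is L ⇒ W
n=19: the only move is to 18(W), a W ⇒ L
n=20: can move to 15, which is L ⇒ W
n=21: can move to 7, which is L ⇒ W
n=22: can move to 11, which is L ⇒ W
n=23: the only move is to 22(W), a W ⇒ L
n=24: can move to 23, which is L ⇒ W
n=25: moves to 20(W), 24(W); every one is W ⇒ L
n=26: can move to 13, which is L ⇒ W
n=27: can move to 9, which is L ⇒ W
n=28: moves to 14(W), 21(W), 24(W), 26(W), 27(W); every one is W ⇒ L
n=29: can move to 28, which is L ⇒ W
n=30: can move to 15, which is L ⇒ W
n=31: the only move is to 30(W), a W ⇒ L
Every move from 31 reaches a W position, so the mover loses.

Bob wins.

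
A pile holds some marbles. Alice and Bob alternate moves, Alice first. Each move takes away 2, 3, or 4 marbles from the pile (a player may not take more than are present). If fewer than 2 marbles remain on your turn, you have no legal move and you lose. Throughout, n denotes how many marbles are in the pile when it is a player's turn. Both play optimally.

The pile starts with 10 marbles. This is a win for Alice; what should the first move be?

Remove 3, leaving 7.

Positions with no move are L. A position that does have a move is losing for the player to move precisely when every available move leads to a winning position for the opponent. Fill in the labels:
n=0: no move → L
n=1: no move → L
n=2: can move to 0, which is L ⇒ W
n=3: can move to 1, which is L ⇒ W
n=4: can move to 1, which is L ⇒ W
n=5: can move to 1, which is L ⇒ W
n=6: moves to 4(W), 3(W), 2(W); every one is W ⇒ L
n=7: moves to 5(W), 4(W), 3(W); every one is W ⇒ L
n=8: can move to 6, which is L ⇒ W
n=9: can move to 7, which is L ⇒ W
n=10: can move to 7, which is L ⇒ W
From 10, the L positions reachable in one move are: 7, 6. Any move reaching one of these is winning.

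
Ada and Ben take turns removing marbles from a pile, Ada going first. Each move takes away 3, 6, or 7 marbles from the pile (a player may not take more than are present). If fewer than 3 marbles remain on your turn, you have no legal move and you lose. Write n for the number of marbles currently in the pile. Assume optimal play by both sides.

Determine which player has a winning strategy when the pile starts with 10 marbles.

Classify positions by backward induction: terminal positions (no move available) are L. From any other position, the mover wins iff some move reaches an L.
n=0: no move → L
n=1: no move → L
n=2: no move → L
n=3: W (go to 0, an L position)
n=4: W (go to 1, an L position)
n=5: W (go to 2, an L position)
n=6: W (go to 0, an L position)
n=7: W (go to 1, an L position)
n=8: W (go to 2, an L position)
n=9: W (go to 2, an L position)
n=10: L (options 7(W), 4(W), 3(W) are all W)
Every move from 10 reaches a W position, so the mover loses.

Ben wins.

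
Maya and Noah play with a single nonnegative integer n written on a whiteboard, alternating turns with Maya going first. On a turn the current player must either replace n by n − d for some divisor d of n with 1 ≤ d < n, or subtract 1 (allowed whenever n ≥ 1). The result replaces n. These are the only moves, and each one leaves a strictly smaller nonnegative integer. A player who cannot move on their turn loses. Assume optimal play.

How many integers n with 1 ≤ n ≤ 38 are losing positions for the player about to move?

18

Label each position W (a win for the player to move) or L (a loss). A position with no legal move is L; any other position is W exactly when some move reaches an L, and L when every move reaches a W.
n=0: no move → L
n=1: W (go to 0, an L position)
n=2: L (sole option 1(W) is W)
n=3: W (go to 2, an L position)
n=4: W (go to 2, an L position)
n=5: L (sole option 4(W) is W)
n=6: W (go to 5, an L position)
n=7: L (sole option 6(W) is W)
n=8: W (go to 7, an L position)
n=9: L (options 6(W), 8(W) are all W)
n=10: W (go to 5, an L position)
n=11: L (sole option 10(W) is W)
n=12: W (go to 9, an L position)
n=13: L (sole option 12(W) is W)
n=14: W (go to 7, an L position)
n=15: L (options 10(W), 12(W), 14(W) are all W)
n=16: W (go to 15, an L position)
n=17: L (sole option 16(W) is W)
n=18: W (go to 9, an L position)
n=19: L (sole option 18(W) is W)
n=20: W (go to 15, an L position)
n=21: L (options 14(W), 18(W), 20(W) are all W)
n=22: W (go to 11, an L position)
n=23: L (sole option 22(W) is W)
n=24: W (go to 21, an L position)
n=25: L (options 20(W), 24(W) are all W)
n=26: W (go to 13, an L position)
n=27: L (options 18(W), 24(W), 26(W) are all W)
n=28: W (go to 21, an L position)
n=29: L (sole option 28(W) is W)
n=30: W (go to 15, an L position)
n=31: L (sole option 30(W) is W)
n=32: W (go to 31, an L position)
n=33: L (options 22(W), 30(W), 32(W) are all W)
n=34: W (go to 17, an L position)
n=35: L (options 28(W), 30(W), 34(W) are all W)
n=36: W (go to 27, an L position)
n=37: L (sole option 36(W) is W)
n=38: W (go to 19, an L position)
L entries with 1 ≤ n ≤ 38 (n=0 is outside the asked range and is not counted): n = 2, 5, 7, 9, 11, 13, 15, 17, 19, 21, 23, 25, 27, 29, 31, 33, 35, 37; that makes 18.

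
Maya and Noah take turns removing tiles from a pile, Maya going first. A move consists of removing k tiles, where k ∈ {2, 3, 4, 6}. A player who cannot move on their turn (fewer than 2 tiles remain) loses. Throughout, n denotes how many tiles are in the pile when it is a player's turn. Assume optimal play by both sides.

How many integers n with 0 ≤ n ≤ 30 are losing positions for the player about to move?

Classify positions by backward induction: terminal positions (no move available) are L. From any other position, the mover wins iff some move reaches an L.
n=0: no move → L
n=1: no move → L
n=2: →0(L), so W
n=3: →1(L), so W
n=4: →1(L), so W
n=5: →1(L), so W
n=6: →0(L), so W
n=7: →1(L), so W
n=8: →6(W), 5(W), 4(W), 2(W) — all W, so L
n=9: →7(W), 6(W), 5(W), 3(W) — all W, so L
n=10: →8(L), so W
n=11: →9(L), so W
n=12: →9(L), so W
n=13: →9(L), so W
n=14: →8(L), so W
n=15: →9(L), so W
n=16: →14(W), 13(W), 12(W), 10(W) — all W, so L
n=17: →15(W), 14(W), 13(W), 11(W) — all W, so L
n=18: →16(L), so W
n=19: →17(L), so W
n=20: →17(L), so W
n=21: →17(L), so W
n=22: →16(L), so W
n=23: →17(L), so W
n=24: →22(W), 21(W), 20(W), 18(W) — all W, so L
n=25: →23(W), 22(W), 21(W), 19(W) — all W, so L
n=26: →24(L), so W
n=27: →25(L), so W
n=28: →25(L), so W
n=29: →25(L), so W
n=30: →24(L), so W
L entries with 0 ≤ n ≤ 30: n = 0, 1, 8, 9, 16, 17, 24, 25; that makes 8.

8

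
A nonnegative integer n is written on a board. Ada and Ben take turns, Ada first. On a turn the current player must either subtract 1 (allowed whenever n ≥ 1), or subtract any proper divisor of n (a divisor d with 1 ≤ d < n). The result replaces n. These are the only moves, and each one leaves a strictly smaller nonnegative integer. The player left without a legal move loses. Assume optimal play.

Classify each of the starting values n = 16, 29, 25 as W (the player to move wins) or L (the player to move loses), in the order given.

Positions with no move are L. A position that does have a move is losing for the player to move precisely when every available move leads to a winning position for the opponent. Fill in the labels:
n=0: no move → L
n=1: W (go to 0, an L position)
n=2: L (sole option 1(W) is W)
n=3: W (go to 2, an L position)
n=4: W (go to 2, an L position)
n=5: L (sole option 4(W) is W)
n=6: W (go to 5, an L position)
n=7: L (sole option 6(W) is W)
n=8: W (go to 7, an L position)
n=9: L (options 6(W), 8(W) are all W)
n=10: W (go to 5, an L position)
n=11: L (sole option 10(W) is W)
n=12: W (go to 9, an L position)
n=13: L (sole option 12(W) is W)
n=14: W (go to 7, an L position)
n=15: L (options 10(W), 12(W), 14(W) are all W)
n=16: W (go to 15, an L position)
n=17: L (sole option 16(W) is W)
n=18: W (go to 9, an L position)
n=19: L (sole option 18(W) is W)
n=20: W (go to 15, an L position)
n=21: L (options 14(W), 18(W), 20(W) are all W)
n=22: W (go to 11, an L position)
n=23: L (sole option 22(W) is W)
n=24: W (go to 21, an L position)
n=25: L (options 20(W), 24(W) are all W)
n=26: W (go to 13, an L position)
n=27: L (options 18(W), 24(W), 26(W) are all W)
n=28: W (go to 21, an L position)
n=29: L (sole option 28(W) is W)

16: W, 29: L, 25: L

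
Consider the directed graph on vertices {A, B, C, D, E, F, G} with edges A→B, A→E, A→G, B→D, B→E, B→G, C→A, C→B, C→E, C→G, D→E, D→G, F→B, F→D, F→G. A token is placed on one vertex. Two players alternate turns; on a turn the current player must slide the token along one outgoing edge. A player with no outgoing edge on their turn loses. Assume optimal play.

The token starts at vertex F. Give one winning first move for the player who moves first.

Move to G.

Positions with no move are L. A position that does have a move is losing for the player to move precisely when every available move leads to a winning position for the opponent. Fill in the labels:
Every edge goes from a vertex to one that appears earlier in the order E, G, D, B, A, F, C, so processing vertices in that order labels each vertex after all of its successors.
E: no outgoing edge → L
G: no outgoing edge → L
D: can move to G, which is L ⇒ W
B: can move to G, which is L ⇒ W
A: can move to G, which is L ⇒ W
F: can move to G, which is L ⇒ W
C: can move to G, which is L ⇒ W
From F, the L positions reachable in one move are: G.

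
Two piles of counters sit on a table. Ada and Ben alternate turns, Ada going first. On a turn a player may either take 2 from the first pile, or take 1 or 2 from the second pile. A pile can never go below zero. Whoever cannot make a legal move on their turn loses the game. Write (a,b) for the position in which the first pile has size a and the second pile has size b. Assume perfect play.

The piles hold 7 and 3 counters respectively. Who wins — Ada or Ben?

Ada wins.

Label each position W (a win for the player to move) or L (a loss). A position with no legal move is L; any other position is W exactly when some move reaches an L, and L when every move reaches a W.
No move ever increases a pile, so every position that can arise here has a ≤ 7 and b ≤ 3; it is enough to label the cells with 0 ≤ a ≤ 7 and 0 ≤ b ≤ 3.
Every move lowers a or b (never raises either), so fill the grid row by row in increasing a, and left to right within a row: each cell's successors are then already labelled.
      b=0  b=1  b=2  b=3
a=0:    L    W    W    L
a=1:    L    W    W    L
a=2:    W    L    W    W
a=3:    W    L    W    W
a=4:    L    W    W    L
a=5:    L    W    W    L
a=6:    W    L    W    W
a=7:    W    L    W    W
Cells with no legal move (terminal, hence L): (0,0), (1,0).
The remaining L cells, each justified by listing all of its moves:
(0,3): L (options (0,2)(W), (0,1)(W) are all W)
(1,3): L (options (1,2)(W), (1,1)(W) are all W)
(2,1): L (options (0,1)(W), (2,0)(W) are all W)
(3,1): L (options (1,1)(W), (3,0)(W) are all W)
(4,0): L (sole option (2,0)(W) is W)
(4,3): L (options (2,3)(W), (4,2)(W), (4,1)(W) are all W)
(5,0): L (sole option (3,0)(W) is W)
(5,3): L (options (3,3)(W), (5,2)(W), (5,1)(W) are all W)
(6,1): L (options (4,1)(W), (6,0)(W) are all W)
(7,1): L (options (5,1)(W), (7,0)(W) are all W)
Every other cell has at least one move into one of the L cells above, so it is W.
The starting position (7,3) is W: Ada should move to (5,3), handing over an L position.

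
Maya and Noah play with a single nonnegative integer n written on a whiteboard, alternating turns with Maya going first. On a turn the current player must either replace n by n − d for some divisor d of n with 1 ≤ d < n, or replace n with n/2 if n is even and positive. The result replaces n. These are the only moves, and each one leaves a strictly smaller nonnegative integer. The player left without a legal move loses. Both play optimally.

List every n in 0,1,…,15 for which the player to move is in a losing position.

Label each position W (a win for the player to move) or L (a loss). A position with no legal move is L; any other position is W exactly when some move reaches an L, and L when every move reaches a W.
n=0: no move → L
n=1: no move → L
n=2: can move to 1, which is L ⇒ W
n=3: the only move is to 2(W), a W ⇒ L
n=4: can move to 3, which is L ⇒ W
n=5: the only move is to 4(W), a W ⇒ L
n=6: can move to 3, which is L ⇒ W
n=7: the only move is to 6(W), a W ⇒ L
n=8: can move to 7, which is L ⇒ W
n=9: moves to 6(W), 8(W); every one is W ⇒ L
n=10: can move to 5, which is L ⇒ W
n=11: the only move is to 10(W), a W ⇒ L
n=12: can move to 9, which is L ⇒ W
n=13: the only move is to 12(W), a W ⇒ L
n=14: can move to 7, which is L ⇒ W
n=15: moves to 10(W), 12(W), 14(W); every one is W ⇒ L
Reading off the rows marked L gives the requested list; there are 9 such values of n.

0, 1, 3, 5, 7, 9, 11, 13, 15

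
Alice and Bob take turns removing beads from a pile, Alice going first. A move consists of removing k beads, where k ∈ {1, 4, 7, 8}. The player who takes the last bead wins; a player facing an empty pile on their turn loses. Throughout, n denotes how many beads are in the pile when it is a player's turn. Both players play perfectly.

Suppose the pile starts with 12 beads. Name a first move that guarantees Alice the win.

Compute win/loss labels from the base case upward. A position with no move is L. Any other position is W if it can reach an L in one move, else L.
n=0: no move → L
n=1: W (go to 0, an L position)
n=2: L (sole option 1(W) is W)
n=3: W (go to 2, an L position)
n=4: W (go to 0, an L position)
n=5: L (options 4(W), 1(W) are all W)
n=6: W (go to 5, an L position)
n=7: W (go to 0, an L position)
n=8: W (go to 0, an L position)
n=9: W (go to 5, an L position)
n=10: W (go to 2, an L position)
n=11: L (options 10(W), 7(W), 4(W), 3(W) are all W)
n=12: W (go to 11, an L position)
From 12, the L positions reachable in one move are: 11, 5. Any move reaching one of these is winning.

Remove 1, leaving 11.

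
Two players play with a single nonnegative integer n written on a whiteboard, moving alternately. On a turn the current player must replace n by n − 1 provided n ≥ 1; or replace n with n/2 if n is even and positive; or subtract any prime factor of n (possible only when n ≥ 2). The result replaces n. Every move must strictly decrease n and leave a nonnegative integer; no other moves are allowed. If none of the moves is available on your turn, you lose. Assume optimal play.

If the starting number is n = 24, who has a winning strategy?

Work bottom-up. With no move the player to move loses. Otherwise the position is W if at least one move leads to an L position for the opponent, and L if every move leads to a W.
n=0: no move → L
n=1: W (go to 0, an L position)
n=2: W (go to 0, an L position)
n=3: W (go to 0, an L position)
n=4: L (options 2(W), 3(W) are all W)
n=5: W (go to 0, an L position)
n=6: W (go to 4, an L position)
n=7: W (go to 0, an L position)
n=8: W (go to 4, an L position)
n=9: L (options 6(W), 8(W) are all W)
n=10: W (go to 9, an L position)
n=11: W (go to 0, an L position)
n=12: W (go to 9, an L position)
n=13: W (go to 0, an L position)
n=14: L (options 7(W), 12(W), 13(W) are all W)
n=15: W (go to 14, an L position)
n=16: W (go to 14, an L position)
n=17: W (go to 0, an L position)
n=18: W (go to 9, an L position)
n=19: W (go to 0, an L position)
n=20: L (options 10(W), 15(W), 18(W), 19(W) are all W)
n=21: W (go to 14, an L position)
n=22: W (go to 20, an L position)
n=23: W (go to 0, an L position)
n=24: L (options 12(W), 21(W), 22(W), 23(W) are all W)
Every move from 24 reaches a W position, so the mover loses.

The second player wins.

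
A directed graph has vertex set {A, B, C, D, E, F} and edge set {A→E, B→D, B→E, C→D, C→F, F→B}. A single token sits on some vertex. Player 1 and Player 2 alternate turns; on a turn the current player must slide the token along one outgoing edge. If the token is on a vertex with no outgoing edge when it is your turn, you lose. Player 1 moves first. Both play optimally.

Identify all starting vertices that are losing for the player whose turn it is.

Classify positions by backward induction: terminal positions (no move available) are L. From any other position, the mover wins iff some move reaches an L.
Every edge goes from a vertex to one that appears earlier in the order E, D, A, B, F, C, so processing vertices in that order labels each vertex after all of its successors.
E: no outgoing edge → L
D: no outgoing edge → L
A: reaches L-position E → W
B: reaches L-position D → W
F: only reaches B(W), which is W → L
C: reaches L-position F → W
Reading off the rows marked L gives the requested list; there are 3 such vertices.

D, E, F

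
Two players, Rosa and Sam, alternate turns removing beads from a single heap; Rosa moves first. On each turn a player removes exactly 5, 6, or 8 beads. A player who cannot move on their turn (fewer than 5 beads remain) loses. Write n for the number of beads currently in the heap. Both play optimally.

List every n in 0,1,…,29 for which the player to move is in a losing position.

0, 1, 2, 3, 4, 13, 14, 15, 16, 17, 26, 27, 28, 29

Label each position W (a win for the player to move) or L (a loss). A position with no legal move is L; any other position is W exactly when some move reaches an L, and L when every move reaches a W.
n=0: no move → L
n=1: no move → L
n=2: no move → L
n=3: no move → L
n=4: no move → L
n=5: can move to 0, which is L ⇒ W
n=6: can move to 1, which is L ⇒ W
n=7: can move to 2, which is L ⇒ W
n=8: can move to 3, which is L ⇒ W
n=9: can move to 4, which is L ⇒ W
n=10: can move to 4, which is L ⇒ W
n=11: can move to 3, which is L ⇒ W
n=12: can move to 4, which is L ⇒ W
n=13: moves to 8(W), 7(W), 5(W); every one is W ⇒ L
n=14: moves to 9(W), 8(W), 6(W); every one is W ⇒ L
n=15: moves to 10(W), 9(W), 7(W); every one is W ⇒ L
n=16: moves to 11(W), 10(W), 8(W); every one is W ⇒ L
n=17: moves to 12(W), 11(W), 9(W); every one is W ⇒ L
n=18: can move to 13, which is L ⇒ W
n=19: can move to 14, which is L ⇒ W
n=20: can move to 15, which is L ⇒ W
n=21: can move to 16, which is L ⇒ W
n=22: can move to 17, which is L ⇒ W
n=23: can move to 17, which is L ⇒ W
n=24: can move to 16, which is L ⇒ W
n=25: can move to 17, which is L ⇒ W
n=26: moves to 21(W), 20(W), 18(W); every one is W ⇒ L
n=27: moves to 22(W), 21(W), 19(W); every one is W ⇒ L
n=28: moves to 23(W), 22(W), 20(W); every one is W ⇒ L
n=29: moves to 24(W), 23(W), 21(W); every one is W ⇒ L
The losing starting values of n are exactly the entries labelled L in this table (14 of them).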